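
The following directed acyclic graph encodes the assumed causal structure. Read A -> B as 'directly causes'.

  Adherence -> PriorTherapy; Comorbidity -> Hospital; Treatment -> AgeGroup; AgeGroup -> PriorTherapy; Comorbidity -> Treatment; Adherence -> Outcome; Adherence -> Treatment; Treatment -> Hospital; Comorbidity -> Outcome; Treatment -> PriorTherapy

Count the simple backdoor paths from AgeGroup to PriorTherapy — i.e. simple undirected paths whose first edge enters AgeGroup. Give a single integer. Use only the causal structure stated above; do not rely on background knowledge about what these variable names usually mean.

A backdoor path from AgeGroup to PriorTherapy is any simple undirected path whose first edge points into AgeGroup (i.e. leaves AgeGroup via a parent).
Parents of AgeGroup: {Treatment}.
Enumerating:
  P1: AgeGroup <- Treatment <- Adherence -> PriorTherapy
  P2: AgeGroup <- Treatment <- Comorbidity -> Outcome <- Adherence -> PriorTherapy
  P3: AgeGroup <- Treatment -> Hospital <- Comorbidity -> Outcome <- Adherence -> PriorTherapy
  P4: AgeGroup <- Treatment -> PriorTherapy
That exhausts the simple backdoor paths. Count: 4.

4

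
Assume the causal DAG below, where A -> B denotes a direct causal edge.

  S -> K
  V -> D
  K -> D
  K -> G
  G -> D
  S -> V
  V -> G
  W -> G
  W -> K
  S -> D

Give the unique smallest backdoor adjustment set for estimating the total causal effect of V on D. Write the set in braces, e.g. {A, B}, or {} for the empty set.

{S}

Variables eligible for adjustment (non-descendants of V, excluding V and D): {K, S, W}.
Backdoor paths from V to D:
  P1: V <- S -> K <- W -> G -> D
  P2: V <- S -> K -> G -> D
  P3: V <- S -> K -> D
  P4: V <- S -> D
The empty set is not sufficient: P2 (V <- S -> K -> G -> D) has no collider blocking it and no conditioned non-collider, so it is open.
Try {S}:
  P1: blocked at fork node S ∈ conditioning set.
  P2: blocked at fork node S ∈ conditioning set.
  P3: blocked at fork node S ∈ conditioning set.
  P4: blocked at fork node S ∈ conditioning set.
{S} contains no descendant of V and blocks every backdoor path.
No other singleton works — e.g. {W} leaves P2 open — so {S} is the unique smallest valid adjustment set.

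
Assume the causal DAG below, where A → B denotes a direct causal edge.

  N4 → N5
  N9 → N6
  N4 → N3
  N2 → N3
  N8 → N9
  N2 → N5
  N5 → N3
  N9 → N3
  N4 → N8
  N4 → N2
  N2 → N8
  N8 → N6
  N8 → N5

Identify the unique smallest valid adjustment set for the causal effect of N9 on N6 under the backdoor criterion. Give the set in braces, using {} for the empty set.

Variables eligible for adjustment (non-descendants of N9, excluding N9 and N6): {N2, N4, N5, N8}.
Backdoor paths from N9 to N6:
  P1: N9 <- N8 -> N6
The empty set is not sufficient: P1 (N9 <- N8 -> N6) has no collider blocking it and no conditioned non-collider, so it is open.
Try {N8}:
  P1: blocked at fork node N8 ∈ conditioning set.
{N8} contains no descendant of N9 and blocks every backdoor path.
No other singleton works — e.g. {N4} leaves P1 open — so {N8} is the unique smallest valid adjustment set.

{N8}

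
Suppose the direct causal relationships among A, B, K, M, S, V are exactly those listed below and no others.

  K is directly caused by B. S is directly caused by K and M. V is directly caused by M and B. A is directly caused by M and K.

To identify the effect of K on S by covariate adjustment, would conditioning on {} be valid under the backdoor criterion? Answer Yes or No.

Backdoor paths from K to S (paths whose first edge points into K):
  P1: K <- B -> V <- M -> S
Condition 1 (no descendant of K in the set): holds — descendants of K are {A, S}; none are in {}.
Condition 2 (every backdoor path blocked by {}):
  P1: blocked at collider V (neither it nor any descendant is in the conditioning set).
{} satisfies the backdoor criterion.

Yes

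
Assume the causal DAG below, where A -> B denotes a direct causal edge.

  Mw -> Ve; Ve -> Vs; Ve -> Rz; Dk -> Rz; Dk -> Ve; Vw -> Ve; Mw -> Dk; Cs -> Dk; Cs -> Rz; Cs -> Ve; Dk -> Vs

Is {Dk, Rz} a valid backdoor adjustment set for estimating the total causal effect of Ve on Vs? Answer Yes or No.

Backdoor paths from Ve to Vs (paths whose first edge points into Ve):
  P1: Ve <- Mw -> Dk -> Vs
  P2: Ve <- Cs -> Dk -> Vs
  P3: Ve <- Cs -> Rz <- Dk -> Vs
  P4: Ve <- Dk -> Vs
Condition 1 (no descendant of Ve in the set): FAILS — Rz is a descendant of Ve.
Condition 2 (every backdoor path blocked by {Dk, Rz}):
  P1: blocked at chain node Dk ∈ conditioning set.
  P2: blocked at chain node Dk ∈ conditioning set.
  P3: blocked at fork node Dk ∈ conditioning set.
  P4: blocked at fork node Dk ∈ conditioning set.
{Dk, Rz} does not satisfy the backdoor criterion.

No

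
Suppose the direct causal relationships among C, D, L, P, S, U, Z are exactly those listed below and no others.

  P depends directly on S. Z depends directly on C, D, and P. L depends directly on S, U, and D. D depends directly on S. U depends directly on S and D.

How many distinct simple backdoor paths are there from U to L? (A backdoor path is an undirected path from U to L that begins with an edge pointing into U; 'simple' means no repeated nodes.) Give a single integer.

6

A backdoor path from U to L is any simple undirected path whose first edge points into U (i.e. leaves U via a parent).
Parents of U: {D, S}.
Enumerating:
  P1: U <- S -> D -> L
  P2: U <- S -> P -> Z <- D -> L
  P3: U <- S -> L
  P4: U <- D <- S -> L
  P5: U <- D -> Z <- P <- S -> L
  P6: U <- D -> L
That exhausts the simple backdoor paths. Count: 6.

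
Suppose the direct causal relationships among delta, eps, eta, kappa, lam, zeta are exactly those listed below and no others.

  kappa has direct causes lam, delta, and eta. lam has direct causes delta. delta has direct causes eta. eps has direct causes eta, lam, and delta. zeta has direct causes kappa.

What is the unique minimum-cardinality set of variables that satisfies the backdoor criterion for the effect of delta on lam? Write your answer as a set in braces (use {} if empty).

Variables eligible for adjustment (non-descendants of delta, excluding delta and lam): {eta}.
Backdoor paths from delta to lam:
  P1: delta <- eta -> eps <- lam
  P2: delta <- eta -> kappa <- lam
Each backdoor path contains an unconditioned collider, so every path is already blocked with the empty conditioning set:
  P1: blocked at collider eps (neither it nor any descendant is in the conditioning set).
  P2: blocked at collider kappa (neither it nor any descendant is in the conditioning set).
The empty set is therefore the unique smallest valid set.

{}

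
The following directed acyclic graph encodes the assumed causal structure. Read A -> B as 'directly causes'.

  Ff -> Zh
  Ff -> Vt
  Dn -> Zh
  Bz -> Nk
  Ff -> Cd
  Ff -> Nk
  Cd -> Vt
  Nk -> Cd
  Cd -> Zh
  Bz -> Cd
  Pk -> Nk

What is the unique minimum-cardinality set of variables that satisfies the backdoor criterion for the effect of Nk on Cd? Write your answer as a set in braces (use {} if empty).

{Bz, Ff}

Variables eligible for adjustment (non-descendants of Nk, excluding Nk and Cd): {Bz, Dn, Ff, Pk}.
Backdoor paths from Nk to Cd:
  P1: Nk <- Ff -> Cd
  P2: Nk <- Ff -> Zh <- Cd
  P3: Nk <- Ff -> Vt <- Cd
  P4: Nk <- Bz -> Cd
The empty set is not sufficient: P1 (Nk <- Ff -> Cd) has no collider blocking it and no conditioned non-collider, so it is open.
Try {Bz, Ff}:
  P1: blocked at fork node Ff ∈ conditioning set.
  P2: blocked at fork node Ff ∈ conditioning set.
  P3: blocked at fork node Ff ∈ conditioning set.
  P4: blocked at fork node Bz ∈ conditioning set.
{Bz, Ff} contains no descendant of Nk and blocks every backdoor path.
Every element of {Bz, Ff} is needed (dropping Bz leaves P4 open; dropping Ff leaves P1 open), so no proper subset is valid.
Among all size-2 subsets of the eligible variables, only {Bz, Ff} blocks every backdoor path, so it is the unique smallest valid adjustment set.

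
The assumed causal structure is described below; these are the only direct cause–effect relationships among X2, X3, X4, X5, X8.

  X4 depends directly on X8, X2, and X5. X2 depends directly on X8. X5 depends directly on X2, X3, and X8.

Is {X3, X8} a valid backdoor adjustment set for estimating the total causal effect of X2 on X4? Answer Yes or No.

Yes

Backdoor paths from X2 to X4 (paths whose first edge points into X2):
  P1: X2 <- X8 -> X5 -> X4
  P2: X2 <- X8 -> X4
Condition 1 (no descendant of X2 in the set): holds — descendants of X2 are {X4, X5}; none are in {X3, X8}.
Condition 2 (every backdoor path blocked by {X3, X8}):
  P1: blocked at fork node X8 ∈ conditioning set.
  P2: blocked at fork node X8 ∈ conditioning set.
{X3, X8} satisfies the backdoor criterion.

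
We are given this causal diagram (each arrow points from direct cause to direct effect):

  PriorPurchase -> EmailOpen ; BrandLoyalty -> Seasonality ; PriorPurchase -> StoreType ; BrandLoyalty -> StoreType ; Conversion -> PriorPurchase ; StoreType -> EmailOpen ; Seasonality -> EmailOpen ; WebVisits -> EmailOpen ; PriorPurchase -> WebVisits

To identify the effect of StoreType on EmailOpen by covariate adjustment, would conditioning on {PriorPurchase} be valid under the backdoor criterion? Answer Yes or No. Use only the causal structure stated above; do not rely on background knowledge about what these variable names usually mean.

Backdoor paths from StoreType to EmailOpen (paths whose first edge points into StoreType):
  P1: StoreType <- BrandLoyalty -> Seasonality -> EmailOpen
  P2: StoreType <- PriorPurchase -> WebVisits -> EmailOpen
  P3: StoreType <- PriorPurchase -> EmailOpen
Condition 1 (no descendant of StoreType in the set): holds — descendants of StoreType are {EmailOpen}; none are in {PriorPurchase}.
Condition 2 (every backdoor path blocked by {PriorPurchase}):
  P1: open — no interior node is in the conditioning set.
  P2: blocked at fork node PriorPurchase ∈ conditioning set.
  P3: blocked at fork node PriorPurchase ∈ conditioning set.
{PriorPurchase} does not satisfy the backdoor criterion.

No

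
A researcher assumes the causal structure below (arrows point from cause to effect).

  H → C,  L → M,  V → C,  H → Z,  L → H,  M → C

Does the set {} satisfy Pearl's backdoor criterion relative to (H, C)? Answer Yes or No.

No

Backdoor paths from H to C (paths whose first edge points into H):
  P1: H <- L -> M -> C
Condition 1 (no descendant of H in the set): holds — descendants of H are {C, Z}; none are in {}.
Condition 2 (every backdoor path blocked by {}):
  P1: open — no interior node is in the conditioning set.
{} does not satisfy the backdoor criterion.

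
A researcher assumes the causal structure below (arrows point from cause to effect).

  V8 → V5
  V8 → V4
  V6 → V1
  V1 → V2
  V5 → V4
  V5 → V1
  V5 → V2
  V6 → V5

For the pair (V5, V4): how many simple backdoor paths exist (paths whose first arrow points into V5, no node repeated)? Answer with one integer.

1

A backdoor path from V5 to V4 is any simple undirected path whose first edge points into V5 (i.e. leaves V5 via a parent).
Parents of V5: {V6, V8}.
Enumerating:
  P1: V5 <- V8 -> V4
That exhausts the simple backdoor paths. Count: 1.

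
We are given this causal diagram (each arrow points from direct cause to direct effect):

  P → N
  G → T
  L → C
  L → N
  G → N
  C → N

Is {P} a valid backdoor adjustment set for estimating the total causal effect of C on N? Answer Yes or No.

Backdoor paths from C to N (paths whose first edge points into C):
  P1: C <- L -> N
Condition 1 (no descendant of C in the set): holds — descendants of C are {N}; none are in {P}.
Condition 2 (every backdoor path blocked by {P}):
  P1: open — no interior node is in the conditioning set.
{P} does not satisfy the backdoor criterion.

No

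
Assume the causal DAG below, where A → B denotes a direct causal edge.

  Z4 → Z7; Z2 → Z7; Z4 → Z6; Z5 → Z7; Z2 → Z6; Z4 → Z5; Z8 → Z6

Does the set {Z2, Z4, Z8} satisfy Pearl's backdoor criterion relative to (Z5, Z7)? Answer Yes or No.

Backdoor paths from Z5 to Z7 (paths whose first edge points into Z5):
  P1: Z5 <- Z4 -> Z7
  P2: Z5 <- Z4 -> Z6 <- Z2 -> Z7
Condition 1 (no descendant of Z5 in the set): holds — descendants of Z5 are {Z7}; none are in {Z2, Z4, Z8}.
Condition 2 (every backdoor path blocked by {Z2, Z4, Z8}):
  P1: blocked at fork node Z4 ∈ conditioning set.
  P2: blocked at fork node Z4 ∈ conditioning set.
{Z2, Z4, Z8} satisfies the backdoor criterion.

Yes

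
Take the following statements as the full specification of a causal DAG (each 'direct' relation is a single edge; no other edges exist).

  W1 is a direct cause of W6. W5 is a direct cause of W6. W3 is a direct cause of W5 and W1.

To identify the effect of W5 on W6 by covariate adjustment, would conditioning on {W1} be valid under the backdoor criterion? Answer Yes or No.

Yes

Backdoor paths from W5 to W6 (paths whose first edge points into W5):
  P1: W5 <- W3 -> W1 -> W6
Condition 1 (no descendant of W5 in the set): holds — descendants of W5 are {W6}; none are in {W1}.
Condition 2 (every backdoor path blocked by {W1}):
  P1: blocked at chain node W1 ∈ conditioning set.
{W1} satisfies the backdoor criterion.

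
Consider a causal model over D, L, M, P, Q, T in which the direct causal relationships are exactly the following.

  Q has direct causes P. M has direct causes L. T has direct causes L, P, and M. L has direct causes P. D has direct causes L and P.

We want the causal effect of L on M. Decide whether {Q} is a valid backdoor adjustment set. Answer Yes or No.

Backdoor paths from L to M (paths whose first edge points into L):
  P1: L <- P -> T <- M
Condition 1 (no descendant of L in the set): holds — descendants of L are {D, M, T}; none are in {Q}.
Condition 2 (every backdoor path blocked by {Q}):
  P1: blocked at collider T (neither it nor any descendant is in the conditioning set).
{Q} satisfies the backdoor criterion.

Yes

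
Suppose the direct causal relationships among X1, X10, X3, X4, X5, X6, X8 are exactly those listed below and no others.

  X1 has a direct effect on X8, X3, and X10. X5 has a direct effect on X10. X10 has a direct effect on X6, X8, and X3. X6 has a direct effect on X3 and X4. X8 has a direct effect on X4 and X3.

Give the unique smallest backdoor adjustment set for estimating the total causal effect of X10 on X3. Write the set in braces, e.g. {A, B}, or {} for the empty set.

{X1}

Variables eligible for adjustment (non-descendants of X10, excluding X10 and X3): {X1, X5}.
Backdoor paths from X10 to X3:
  P1: X10 <- X1 -> X8 -> X3
  P2: X10 <- X1 -> X8 -> X4 <- X6 -> X3
  P3: X10 <- X1 -> X3
The empty set is not sufficient: P1 (X10 <- X1 -> X8 -> X3) has no collider blocking it and no conditioned non-collider, so it is open.
Try {X1}:
  P1: blocked at fork node X1 ∈ conditioning set.
  P2: blocked at fork node X1 ∈ conditioning set.
  P3: blocked at fork node X1 ∈ conditioning set.
{X1} contains no descendant of X10 and blocks every backdoor path.
No other singleton works — e.g. {X5} leaves P1 open — so {X1} is the unique smallest valid adjustment set.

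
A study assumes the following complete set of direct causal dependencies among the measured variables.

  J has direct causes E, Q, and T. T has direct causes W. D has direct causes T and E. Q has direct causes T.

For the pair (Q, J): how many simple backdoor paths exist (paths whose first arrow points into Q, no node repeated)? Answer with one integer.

2

A backdoor path from Q to J is any simple undirected path whose first edge points into Q (i.e. leaves Q via a parent).
Parents of Q: {T}.
Enumerating:
  P1: Q <- T -> D <- E -> J
  P2: Q <- T -> J
That exhausts the simple backdoor paths. Count: 2.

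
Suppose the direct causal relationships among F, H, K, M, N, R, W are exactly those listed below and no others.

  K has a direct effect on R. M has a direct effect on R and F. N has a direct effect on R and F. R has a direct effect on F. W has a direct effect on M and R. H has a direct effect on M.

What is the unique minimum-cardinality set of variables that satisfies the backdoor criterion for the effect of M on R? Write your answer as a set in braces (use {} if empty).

Variables eligible for adjustment (non-descendants of M, excluding M and R): {H, K, N, W}.
Backdoor paths from M to R:
  P1: M <- W -> R
The empty set is not sufficient: P1 (M <- W -> R) has no collider blocking it and no conditioned non-collider, so it is open.
Try {W}:
  P1: blocked at fork node W ∈ conditioning set.
{W} contains no descendant of M and blocks every backdoor path.
No other singleton works — e.g. {H} leaves P1 open — so {W} is the unique smallest valid adjustment set.

{W}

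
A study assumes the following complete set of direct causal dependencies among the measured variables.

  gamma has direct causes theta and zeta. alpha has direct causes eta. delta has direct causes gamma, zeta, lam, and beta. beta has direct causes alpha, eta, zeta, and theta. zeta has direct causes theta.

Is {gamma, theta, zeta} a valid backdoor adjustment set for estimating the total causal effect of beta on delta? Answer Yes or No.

Backdoor paths from beta to delta (paths whose first edge points into beta):
  P1: beta <- theta -> zeta -> gamma -> delta
  P2: beta <- theta -> zeta -> delta
  P3: beta <- theta -> gamma <- zeta -> delta
  P4: beta <- theta -> gamma -> delta
  P5: beta <- zeta <- theta -> gamma -> delta
  P6: beta <- zeta -> gamma -> delta
  P7: beta <- zeta -> delta
Condition 1 (no descendant of beta in the set): holds — descendants of beta are {delta}; none are in {gamma, theta, zeta}.
Condition 2 (every backdoor path blocked by {gamma, theta, zeta}):
  P1: blocked at fork node theta ∈ conditioning set.
  P2: blocked at fork node theta ∈ conditioning set.
  P3: blocked at fork node theta ∈ conditioning set.
  P4: blocked at fork node theta ∈ conditioning set.
  P5: blocked at chain node zeta ∈ conditioning set.
  P6: blocked at fork node zeta ∈ conditioning set.
  P7: blocked at fork node zeta ∈ conditioning set.
{gamma, theta, zeta} satisfies the backdoor criterion.

Yes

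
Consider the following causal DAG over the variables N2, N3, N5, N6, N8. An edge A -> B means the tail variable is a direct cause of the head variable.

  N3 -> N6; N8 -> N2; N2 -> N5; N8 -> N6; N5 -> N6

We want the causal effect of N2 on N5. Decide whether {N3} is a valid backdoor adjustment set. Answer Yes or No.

Yes

Backdoor paths from N2 to N5 (paths whose first edge points into N2):
  P1: N2 <- N8 -> N6 <- N5
Condition 1 (no descendant of N2 in the set): holds — descendants of N2 are {N5, N6}; none are in {N3}.
Condition 2 (every backdoor path blocked by {N3}):
  P1: blocked at collider N6 (neither it nor any descendant is in the conditioning set).
{N3} satisfies the backdoor criterion.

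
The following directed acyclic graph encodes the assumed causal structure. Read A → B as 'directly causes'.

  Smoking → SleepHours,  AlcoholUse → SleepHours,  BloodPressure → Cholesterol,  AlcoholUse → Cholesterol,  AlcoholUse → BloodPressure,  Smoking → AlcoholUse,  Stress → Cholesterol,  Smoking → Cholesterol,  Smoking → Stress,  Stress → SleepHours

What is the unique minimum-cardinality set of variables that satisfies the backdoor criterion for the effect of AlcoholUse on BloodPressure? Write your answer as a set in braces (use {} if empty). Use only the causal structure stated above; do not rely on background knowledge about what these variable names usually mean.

Variables eligible for adjustment (non-descendants of AlcoholUse, excluding AlcoholUse and BloodPressure): {Smoking, Stress}.
Backdoor paths from AlcoholUse to BloodPressure:
  P1: AlcoholUse <- Smoking -> Stress -> Cholesterol <- BloodPressure
  P2: AlcoholUse <- Smoking -> Cholesterol <- BloodPressure
  P3: AlcoholUse <- Smoking -> SleepHours <- Stress -> Cholesterol <- BloodPressure
Each backdoor path contains an unconditioned collider, so every path is already blocked with the empty conditioning set:
  P1: blocked at collider Cholesterol (neither it nor any descendant is in the conditioning set).
  P2: blocked at collider Cholesterol (neither it nor any descendant is in the conditioning set).
  P3: blocked at collider SleepHours (neither it nor any descendant is in the conditioning set).
The empty set is therefore the unique smallest valid set.

{}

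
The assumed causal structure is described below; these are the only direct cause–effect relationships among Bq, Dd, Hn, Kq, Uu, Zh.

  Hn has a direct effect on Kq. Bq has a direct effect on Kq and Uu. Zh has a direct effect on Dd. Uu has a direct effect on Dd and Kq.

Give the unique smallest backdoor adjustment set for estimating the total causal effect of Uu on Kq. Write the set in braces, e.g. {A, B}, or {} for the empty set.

Variables eligible for adjustment (non-descendants of Uu, excluding Uu and Kq): {Bq, Hn, Zh}.
Backdoor paths from Uu to Kq:
  P1: Uu <- Bq -> Kq
The empty set is not sufficient: P1 (Uu <- Bq -> Kq) has no collider blocking it and no conditioned non-collider, so it is open.
Try {Bq}:
  P1: blocked at fork node Bq ∈ conditioning set.
{Bq} contains no descendant of Uu and blocks every backdoor path.
No other singleton works — e.g. {Hn} leaves P1 open — so {Bq} is the unique smallest valid adjustment set.

{Bq}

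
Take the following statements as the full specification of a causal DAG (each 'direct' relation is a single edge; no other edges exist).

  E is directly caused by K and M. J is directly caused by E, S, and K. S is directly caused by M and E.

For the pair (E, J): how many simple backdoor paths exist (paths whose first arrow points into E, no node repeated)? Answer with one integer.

2

A backdoor path from E to J is any simple undirected path whose first edge points into E (i.e. leaves E via a parent).
Parents of E: {K, M}.
Enumerating:
  P1: E <- M -> S -> J
  P2: E <- K -> J
That exhausts the simple backdoor paths. Count: 2.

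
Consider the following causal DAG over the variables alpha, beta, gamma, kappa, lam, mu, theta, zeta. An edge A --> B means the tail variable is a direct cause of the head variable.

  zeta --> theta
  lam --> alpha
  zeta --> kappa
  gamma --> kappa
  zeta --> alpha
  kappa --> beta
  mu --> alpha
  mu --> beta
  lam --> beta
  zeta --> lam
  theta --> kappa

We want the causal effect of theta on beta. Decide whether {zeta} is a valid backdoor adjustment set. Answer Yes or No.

Yes

Backdoor paths from theta to beta (paths whose first edge points into theta):
  P1: theta <- zeta -> kappa -> beta
  P2: theta <- zeta -> lam -> beta
  P3: theta <- zeta -> lam -> alpha <- mu -> beta
  P4: theta <- zeta -> alpha <- mu -> beta
  P5: theta <- zeta -> alpha <- lam -> beta
Condition 1 (no descendant of theta in the set): holds — descendants of theta are {beta, kappa}; none are in {zeta}.
Condition 2 (every backdoor path blocked by {zeta}):
  P1: blocked at fork node zeta ∈ conditioning set.
  P2: blocked at fork node zeta ∈ conditioning set.
  P3: blocked at fork node zeta ∈ conditioning set.
  P4: blocked at fork node zeta ∈ conditioning set.
  P5: blocked at fork node zeta ∈ conditioning set.
{zeta} satisfies the backdoor criterion.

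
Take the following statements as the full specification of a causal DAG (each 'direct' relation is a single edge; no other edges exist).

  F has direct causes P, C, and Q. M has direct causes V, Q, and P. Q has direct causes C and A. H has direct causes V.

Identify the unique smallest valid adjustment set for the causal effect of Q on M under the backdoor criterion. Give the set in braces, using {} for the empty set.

{}

Variables eligible for adjustment (non-descendants of Q, excluding Q and M): {A, C, H, P, V}.
Backdoor paths from Q to M:
  P1: Q <- C -> F <- P -> M
Each backdoor path contains an unconditioned collider, so every path is already blocked with the empty conditioning set:
  P1: blocked at collider F (neither it nor any descendant is in the conditioning set).
The empty set is therefore the unique smallest valid set.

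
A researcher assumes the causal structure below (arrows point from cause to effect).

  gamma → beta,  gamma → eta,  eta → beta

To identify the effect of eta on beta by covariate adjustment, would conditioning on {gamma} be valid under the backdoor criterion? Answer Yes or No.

Backdoor paths from eta to beta (paths whose first edge points into eta):
  P1: eta <- gamma -> beta
Condition 1 (no descendant of eta in the set): holds — descendants of eta are {beta}; none are in {gamma}.
Condition 2 (every backdoor path blocked by {gamma}):
  P1: blocked at fork node gamma ∈ conditioning set.
{gamma} satisfies the backdoor criterion.

Yes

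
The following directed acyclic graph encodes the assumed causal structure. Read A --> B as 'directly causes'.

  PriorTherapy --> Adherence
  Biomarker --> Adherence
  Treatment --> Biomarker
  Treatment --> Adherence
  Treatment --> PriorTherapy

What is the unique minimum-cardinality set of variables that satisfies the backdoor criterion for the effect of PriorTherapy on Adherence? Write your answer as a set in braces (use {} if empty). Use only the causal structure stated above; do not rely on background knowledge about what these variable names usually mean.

{Treatment}

Variables eligible for adjustment (non-descendants of PriorTherapy, excluding PriorTherapy and Adherence): {Biomarker, Treatment}.
Backdoor paths from PriorTherapy to Adherence:
  P1: PriorTherapy <- Treatment -> Biomarker -> Adherence
  P2: PriorTherapy <- Treatment -> Adherence
The empty set is not sufficient: P1 (PriorTherapy <- Treatment -> Biomarker -> Adherence) has no collider blocking it and no conditioned non-collider, so it is open.
Try {Treatment}:
  P1: blocked at fork node Treatment ∈ conditioning set.
  P2: blocked at fork node Treatment ∈ conditioning set.
{Treatment} contains no descendant of PriorTherapy and blocks every backdoor path.
No other singleton works — e.g. {Biomarker} leaves P2 open — so {Treatment} is the unique smallest valid adjustment set.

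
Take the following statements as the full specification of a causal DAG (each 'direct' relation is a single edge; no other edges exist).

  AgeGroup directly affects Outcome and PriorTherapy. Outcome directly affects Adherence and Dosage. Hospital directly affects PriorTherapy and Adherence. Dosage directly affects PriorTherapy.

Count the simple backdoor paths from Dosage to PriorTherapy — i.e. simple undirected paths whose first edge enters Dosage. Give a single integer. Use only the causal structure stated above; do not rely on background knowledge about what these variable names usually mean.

A backdoor path from Dosage to PriorTherapy is any simple undirected path whose first edge points into Dosage (i.e. leaves Dosage via a parent).
Parents of Dosage: {Outcome}.
Enumerating:
  P1: Dosage <- Outcome <- AgeGroup -> PriorTherapy
  P2: Dosage <- Outcome -> Adherence <- Hospital -> PriorTherapy
That exhausts the simple backdoor paths. Count: 2.

2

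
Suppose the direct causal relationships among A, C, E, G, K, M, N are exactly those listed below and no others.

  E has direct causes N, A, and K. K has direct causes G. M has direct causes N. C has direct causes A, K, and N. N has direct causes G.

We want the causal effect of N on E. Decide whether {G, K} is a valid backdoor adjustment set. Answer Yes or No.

Yes

Backdoor paths from N to E (paths whose first edge points into N):
  P1: N <- G -> K -> E
  P2: N <- G -> K -> C <- A -> E
Condition 1 (no descendant of N in the set): holds — descendants of N are {C, E, M}; none are in {G, K}.
Condition 2 (every backdoor path blocked by {G, K}):
  P1: blocked at fork node G ∈ conditioning set.
  P2: blocked at fork node G ∈ conditioning set.
{G, K} satisfies the backdoor criterion.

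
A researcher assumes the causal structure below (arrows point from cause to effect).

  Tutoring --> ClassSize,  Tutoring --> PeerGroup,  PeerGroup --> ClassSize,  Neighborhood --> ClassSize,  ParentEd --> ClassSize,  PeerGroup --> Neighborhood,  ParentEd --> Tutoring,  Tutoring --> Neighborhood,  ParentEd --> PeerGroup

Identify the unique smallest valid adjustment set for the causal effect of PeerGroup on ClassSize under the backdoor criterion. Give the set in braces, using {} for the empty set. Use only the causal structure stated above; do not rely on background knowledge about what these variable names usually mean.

Variables eligible for adjustment (non-descendants of PeerGroup, excluding PeerGroup and ClassSize): {ParentEd, Tutoring}.
Backdoor paths from PeerGroup to ClassSize:
  P1: PeerGroup <- ParentEd -> Tutoring -> Neighborhood -> ClassSize
  P2: PeerGroup <- ParentEd -> Tutoring -> ClassSize
  P3: PeerGroup <- ParentEd -> ClassSize
  P4: PeerGroup <- Tutoring <- ParentEd -> ClassSize
  P5: PeerGroup <- Tutoring -> Neighborhood -> ClassSize
  P6: PeerGroup <- Tutoring -> ClassSize
The empty set is not sufficient: P1 (PeerGroup <- ParentEd -> Tutoring -> Neighborhood -> ClassSize) has no collider blocking it and no conditioned non-collider, so it is open.
Try {ParentEd, Tutoring}:
  P1: blocked at fork node ParentEd ∈ conditioning set.
  P2: blocked at fork node ParentEd ∈ conditioning set.
  P3: blocked at fork node ParentEd ∈ conditioning set.
  P4: blocked at chain node Tutoring ∈ conditioning set.
  P5: blocked at fork node Tutoring ∈ conditioning set.
  P6: blocked at fork node Tutoring ∈ conditioning set.
{ParentEd, Tutoring} contains no descendant of PeerGroup and blocks every backdoor path.
Every element of {ParentEd, Tutoring} is needed (dropping ParentEd leaves P3 open; dropping Tutoring leaves P5 open), so no proper subset is valid.
Among all size-2 subsets of the eligible variables, only {ParentEd, Tutoring} blocks every backdoor path, so it is the unique smallest valid adjustment set.

{ParentEd, Tutoring}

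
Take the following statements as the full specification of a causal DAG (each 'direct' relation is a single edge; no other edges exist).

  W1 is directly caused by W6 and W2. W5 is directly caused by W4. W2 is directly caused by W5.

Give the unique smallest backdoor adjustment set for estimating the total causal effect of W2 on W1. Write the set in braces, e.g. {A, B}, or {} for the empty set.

Variables eligible for adjustment (non-descendants of W2, excluding W2 and W1): {W4, W5, W6}.
Backdoor paths from W2 to W1:
  (none)
With no backdoor paths the empty set already satisfies the criterion, and it is trivially minimal.

{}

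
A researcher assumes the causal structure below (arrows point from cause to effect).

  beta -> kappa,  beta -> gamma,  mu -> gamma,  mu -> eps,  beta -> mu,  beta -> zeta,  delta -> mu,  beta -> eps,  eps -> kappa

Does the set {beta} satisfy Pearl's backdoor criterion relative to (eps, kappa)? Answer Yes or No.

Yes

Backdoor paths from eps to kappa (paths whose first edge points into eps):
  P1: eps <- beta -> kappa
  P2: eps <- mu <- beta -> kappa
  P3: eps <- mu -> gamma <- beta -> kappa
Condition 1 (no descendant of eps in the set): holds — descendants of eps are {kappa}; none are in {beta}.
Condition 2 (every backdoor path blocked by {beta}):
  P1: blocked at fork node beta ∈ conditioning set.
  P2: blocked at fork node beta ∈ conditioning set.
  P3: blocked at collider gamma (neither it nor any descendant is in the conditioning set).
{beta} satisfies the backdoor criterion.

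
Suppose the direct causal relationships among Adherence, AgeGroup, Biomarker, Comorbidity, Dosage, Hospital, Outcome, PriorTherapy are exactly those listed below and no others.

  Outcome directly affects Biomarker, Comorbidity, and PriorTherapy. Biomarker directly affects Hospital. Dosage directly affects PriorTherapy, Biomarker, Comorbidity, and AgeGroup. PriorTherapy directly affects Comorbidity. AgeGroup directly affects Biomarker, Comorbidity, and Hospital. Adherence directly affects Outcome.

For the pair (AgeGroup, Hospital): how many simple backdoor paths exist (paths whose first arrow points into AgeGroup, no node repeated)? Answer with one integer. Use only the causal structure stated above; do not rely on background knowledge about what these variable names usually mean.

A backdoor path from AgeGroup to Hospital is any simple undirected path whose first edge points into AgeGroup (i.e. leaves AgeGroup via a parent).
Parents of AgeGroup: {Dosage}.
Enumerating:
  P1: AgeGroup <- Dosage -> PriorTherapy <- Outcome -> Biomarker -> Hospital
  P2: AgeGroup <- Dosage -> PriorTherapy -> Comorbidity <- Outcome -> Biomarker -> Hospital
  P3: AgeGroup <- Dosage -> Comorbidity <- Outcome -> Biomarker -> Hospital
  P4: AgeGroup <- Dosage -> Comorbidity <- PriorTherapy <- Outcome -> Biomarker -> Hospital
  P5: AgeGroup <- Dosage -> Biomarker -> Hospital
That exhausts the simple backdoor paths. Count: 5.

5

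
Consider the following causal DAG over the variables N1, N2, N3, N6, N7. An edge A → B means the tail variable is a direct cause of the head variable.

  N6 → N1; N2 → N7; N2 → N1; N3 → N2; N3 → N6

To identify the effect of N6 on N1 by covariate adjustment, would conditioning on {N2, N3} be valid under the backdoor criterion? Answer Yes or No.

Backdoor paths from N6 to N1 (paths whose first edge points into N6):
  P1: N6 <- N3 -> N2 -> N1
Condition 1 (no descendant of N6 in the set): holds — descendants of N6 are {N1}; none are in {N2, N3}.
Condition 2 (every backdoor path blocked by {N2, N3}):
  P1: blocked at fork node N3 ∈ conditioning set.
{N2, N3} satisfies the backdoor criterion.

Yes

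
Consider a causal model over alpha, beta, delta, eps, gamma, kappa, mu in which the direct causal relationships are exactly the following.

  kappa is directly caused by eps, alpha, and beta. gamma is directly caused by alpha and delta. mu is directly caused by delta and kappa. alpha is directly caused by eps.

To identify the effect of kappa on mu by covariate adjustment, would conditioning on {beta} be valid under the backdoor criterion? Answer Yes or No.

Backdoor paths from kappa to mu (paths whose first edge points into kappa):
  P1: kappa <- eps -> alpha -> gamma <- delta -> mu
  P2: kappa <- alpha -> gamma <- delta -> mu
Condition 1 (no descendant of kappa in the set): holds — descendants of kappa are {mu}; none are in {beta}.
Condition 2 (every backdoor path blocked by {beta}):
  P1: blocked at collider gamma (neither it nor any descendant is in the conditioning set).
  P2: blocked at collider gamma (neither it nor any descendant is in the conditioning set).
{beta} satisfies the backdoor criterion.

Yes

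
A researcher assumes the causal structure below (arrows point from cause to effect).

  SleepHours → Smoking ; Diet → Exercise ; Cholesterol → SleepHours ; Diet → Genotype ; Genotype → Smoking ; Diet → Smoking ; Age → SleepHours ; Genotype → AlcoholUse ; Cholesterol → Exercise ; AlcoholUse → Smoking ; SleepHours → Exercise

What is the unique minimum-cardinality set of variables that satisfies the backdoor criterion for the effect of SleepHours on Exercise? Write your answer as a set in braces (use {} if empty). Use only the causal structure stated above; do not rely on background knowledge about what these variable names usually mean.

{Cholesterol}

Variables eligible for adjustment (non-descendants of SleepHours, excluding SleepHours and Exercise): {Age, AlcoholUse, Cholesterol, Diet, Genotype}.
Backdoor paths from SleepHours to Exercise:
  P1: SleepHours <- Cholesterol -> Exercise
The empty set is not sufficient: P1 (SleepHours <- Cholesterol -> Exercise) has no collider blocking it and no conditioned non-collider, so it is open.
Try {Cholesterol}:
  P1: blocked at fork node Cholesterol ∈ conditioning set.
{Cholesterol} contains no descendant of SleepHours and blocks every backdoor path.
No other singleton works — e.g. {Diet} leaves P1 open — so {Cholesterol} is the unique smallest valid adjustment set.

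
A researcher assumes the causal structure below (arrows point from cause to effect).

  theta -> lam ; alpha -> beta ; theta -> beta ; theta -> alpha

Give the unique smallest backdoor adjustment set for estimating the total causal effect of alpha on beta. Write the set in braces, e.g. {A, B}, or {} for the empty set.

{theta}

Variables eligible for adjustment (non-descendants of alpha, excluding alpha and beta): {lam, theta}.
Backdoor paths from alpha to beta:
  P1: alpha <- theta -> beta
The empty set is not sufficient: P1 (alpha <- theta -> beta) has no collider blocking it and no conditioned non-collider, so it is open.
Try {theta}:
  P1: blocked at fork node theta ∈ conditioning set.
{theta} contains no descendant of alpha and blocks every backdoor path.
No other singleton works — e.g. {lam} leaves P1 open — so {theta} is the unique smallest valid adjustment set.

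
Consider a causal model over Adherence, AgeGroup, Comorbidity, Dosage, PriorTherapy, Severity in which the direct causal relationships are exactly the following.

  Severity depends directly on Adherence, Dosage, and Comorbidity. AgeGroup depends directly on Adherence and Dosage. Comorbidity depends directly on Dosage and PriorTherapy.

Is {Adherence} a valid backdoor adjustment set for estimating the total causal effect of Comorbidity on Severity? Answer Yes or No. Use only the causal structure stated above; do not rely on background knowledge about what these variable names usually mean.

No

Backdoor paths from Comorbidity to Severity (paths whose first edge points into Comorbidity):
  P1: Comorbidity <- Dosage -> AgeGroup <- Adherence -> Severity
  P2: Comorbidity <- Dosage -> Severity
Condition 1 (no descendant of Comorbidity in the set): holds — descendants of Comorbidity are {Severity}; none are in {Adherence}.
Condition 2 (every backdoor path blocked by {Adherence}):
  P1: blocked at collider AgeGroup (neither it nor any descendant is in the conditioning set).
  P2: open — no interior node is in the conditioning set.
{Adherence} does not satisfy the backdoor criterion.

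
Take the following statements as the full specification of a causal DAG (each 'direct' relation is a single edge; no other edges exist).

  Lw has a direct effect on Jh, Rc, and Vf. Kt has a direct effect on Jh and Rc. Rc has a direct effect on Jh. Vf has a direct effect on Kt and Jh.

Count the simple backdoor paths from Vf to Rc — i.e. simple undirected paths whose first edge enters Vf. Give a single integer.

3

A backdoor path from Vf to Rc is any simple undirected path whose first edge points into Vf (i.e. leaves Vf via a parent).
Parents of Vf: {Lw}.
Enumerating:
  P1: Vf <- Lw -> Rc
  P2: Vf <- Lw -> Jh <- Kt -> Rc
  P3: Vf <- Lw -> Jh <- Rc
That exhausts the simple backdoor paths. Count: 3.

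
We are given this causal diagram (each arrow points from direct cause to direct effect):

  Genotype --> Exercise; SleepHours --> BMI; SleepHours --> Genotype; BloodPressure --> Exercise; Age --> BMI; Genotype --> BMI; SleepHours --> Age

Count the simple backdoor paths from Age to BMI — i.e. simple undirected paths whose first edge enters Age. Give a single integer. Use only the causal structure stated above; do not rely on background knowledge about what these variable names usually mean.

A backdoor path from Age to BMI is any simple undirected path whose first edge points into Age (i.e. leaves Age via a parent).
Parents of Age: {SleepHours}.
Enumerating:
  P1: Age <- SleepHours -> Genotype -> BMI
  P2: Age <- SleepHours -> BMI
That exhausts the simple backdoor paths. Count: 2.

2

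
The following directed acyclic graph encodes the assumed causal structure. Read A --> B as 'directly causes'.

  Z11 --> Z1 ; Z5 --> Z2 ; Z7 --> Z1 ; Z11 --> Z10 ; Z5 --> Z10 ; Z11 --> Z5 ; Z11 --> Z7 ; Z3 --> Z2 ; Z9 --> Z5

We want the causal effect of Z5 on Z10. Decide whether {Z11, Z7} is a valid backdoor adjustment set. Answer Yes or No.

Backdoor paths from Z5 to Z10 (paths whose first edge points into Z5):
  P1: Z5 <- Z11 -> Z10
Condition 1 (no descendant of Z5 in the set): holds — descendants of Z5 are {Z10, Z2}; none are in {Z11, Z7}.
Condition 2 (every backdoor path blocked by {Z11, Z7}):
  P1: blocked at fork node Z11 ∈ conditioning set.
{Z11, Z7} satisfies the backdoor criterion.

Yes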